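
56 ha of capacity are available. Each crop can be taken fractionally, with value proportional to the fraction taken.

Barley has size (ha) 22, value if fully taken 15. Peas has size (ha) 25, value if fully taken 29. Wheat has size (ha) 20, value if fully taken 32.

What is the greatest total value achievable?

68.5

Sort by value density: Wheat 32/20≈1.6, Peas 29/25≈1.16, Barley 15/22≈0.682.
Take all of Wheat (20 ha, value 32) ; 36 ha left.
All 25 ha of Peas fit (value 29) ; 11 remain.
11 ha left: a 11/22 share of Barley gives 15×11/22 = 7.5.
Total value = 68.5.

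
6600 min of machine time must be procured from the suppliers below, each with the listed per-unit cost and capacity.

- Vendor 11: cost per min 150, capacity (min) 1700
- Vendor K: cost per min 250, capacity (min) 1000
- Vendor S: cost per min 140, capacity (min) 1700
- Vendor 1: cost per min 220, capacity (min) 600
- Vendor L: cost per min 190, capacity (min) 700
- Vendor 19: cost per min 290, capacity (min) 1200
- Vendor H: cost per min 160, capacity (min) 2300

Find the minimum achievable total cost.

Fill from the cheapest supplier first.
Vendor S at 140: take all 1700 min — 4900 still needed.
Vendor 11 (150): use full 1700 — 3200 min to go.
Vendor H at 160: take all 2300 min — 900 still needed.
Take 700 from Vendor L at 190 — need 200 more.
Take 200 from Vendor 1 at 220 to finish.
Vendor K, Vendor 19: unused.
Cost = 1700×140 + 1700×150 + 2300×160 + 700×190 + 200×220 = 1038000.

1038000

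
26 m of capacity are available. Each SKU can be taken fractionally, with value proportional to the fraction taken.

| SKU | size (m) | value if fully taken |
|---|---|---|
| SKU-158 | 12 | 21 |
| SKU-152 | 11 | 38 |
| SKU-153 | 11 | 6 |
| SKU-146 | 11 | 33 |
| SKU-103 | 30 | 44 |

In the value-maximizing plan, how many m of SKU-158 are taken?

Rank by value-to-size ratio: SKU-152 38/11≈3.45, SKU-146 33/11≈3, SKU-158 21/12≈1.75, SKU-103 44/30≈1.47, SKU-153 6/11≈0.545.
All 11 m of SKU-152 fit (value 38) → 15 remain.
All 11 m of SKU-146 fit (value 33) → 4 remain.
4 m left: a 4/12 share of SKU-158 gives 21×4/12 = 7.

4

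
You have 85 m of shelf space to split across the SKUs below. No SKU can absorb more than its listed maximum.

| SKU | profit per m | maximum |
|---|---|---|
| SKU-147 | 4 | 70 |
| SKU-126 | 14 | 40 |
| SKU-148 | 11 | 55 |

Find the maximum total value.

1055

Highest profit per m first: SKU-126 14 > SKU-148 11 > SKU-147 4.
SKU-126: +40 to 40 (cap) → 45 left.
SKU-148 has room for 55 but only 45 remain, so it gets 45.
Total = 14×40 + 11×45 = 1055.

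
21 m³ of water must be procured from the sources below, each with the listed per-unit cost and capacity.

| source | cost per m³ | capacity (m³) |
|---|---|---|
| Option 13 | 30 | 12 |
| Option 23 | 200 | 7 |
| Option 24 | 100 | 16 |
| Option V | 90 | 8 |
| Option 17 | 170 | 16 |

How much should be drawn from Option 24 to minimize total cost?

Cheapest first:
Option 13 at 30: take all 12 m³ — 9 still needed.
Option V (90): use full 8 — 1 m³ to go.
Take 1 from Option 24 at 100 to finish.
Option 17, Option 23: unused.

1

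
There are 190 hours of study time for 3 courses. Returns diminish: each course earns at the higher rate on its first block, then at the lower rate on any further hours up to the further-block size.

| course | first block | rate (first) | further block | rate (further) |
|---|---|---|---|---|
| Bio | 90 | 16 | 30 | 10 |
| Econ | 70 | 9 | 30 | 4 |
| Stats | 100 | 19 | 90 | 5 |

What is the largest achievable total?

Treat each block as its own option and order by rate: Stats/T1 19 > Bio/T1 16 > Bio/T2 10 > Econ/T1 9 > Stats/T2 5 > Econ/T2 4.
Stats T1 at 19: fill all 100 ; 90 left.
Bio T1 at 16: fill all 90 ; 0 left.
Total = 19×100 + 16×90 = 3340.

3340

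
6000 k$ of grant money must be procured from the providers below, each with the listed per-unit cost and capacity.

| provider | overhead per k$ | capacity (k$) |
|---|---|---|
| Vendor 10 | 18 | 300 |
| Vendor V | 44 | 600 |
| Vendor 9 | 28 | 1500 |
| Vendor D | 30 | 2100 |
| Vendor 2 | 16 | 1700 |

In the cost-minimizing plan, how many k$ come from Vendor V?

Fill from the cheapest provider first.
Vendor 2 at 16: take all 1700 k$ ; 4300 still needed.
Take 300 from Vendor 10 at 18 ; need 4000 more.
Vendor 9 (28): use full 1500 ; 2500 k$ to go.
Vendor D at 30: take all 2100 k$ ; 400 still needed.
Vendor V at 44: take 400 of its 600 ; requirement met.

400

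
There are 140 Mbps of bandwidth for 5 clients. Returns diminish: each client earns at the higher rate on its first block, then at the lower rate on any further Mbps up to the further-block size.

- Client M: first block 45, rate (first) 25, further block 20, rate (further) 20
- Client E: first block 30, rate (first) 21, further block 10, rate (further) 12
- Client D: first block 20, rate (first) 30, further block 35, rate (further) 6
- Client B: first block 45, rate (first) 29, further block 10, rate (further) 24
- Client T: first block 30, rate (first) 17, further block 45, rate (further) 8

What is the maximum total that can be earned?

Rank every tier by rate: Client D/tier1 30 > Client B/tier1 29 > Client M/tier1 25 > Client B/tier2 24 > Client E/tier1 21 > Client M/tier2 20 > Client T/tier1 17 > Client E/tier2 12 > Client T/tier2 8 > Client D/tier2 6.
Fill Client D tier1 block (20 at 30) ; 120 left.
Client B/tier1 (29): +45 ; 75 left.
Client M tier1 at 25: fill all 45 ; 30 left.
Client B/tier2 (24): +10 ; 20 left.
Client E/tier1: +20 of 30 at 21; pool empty.
Total = 30×20 + 29×45 + 25×45 + 24×10 + 21×20 = 3690.

3690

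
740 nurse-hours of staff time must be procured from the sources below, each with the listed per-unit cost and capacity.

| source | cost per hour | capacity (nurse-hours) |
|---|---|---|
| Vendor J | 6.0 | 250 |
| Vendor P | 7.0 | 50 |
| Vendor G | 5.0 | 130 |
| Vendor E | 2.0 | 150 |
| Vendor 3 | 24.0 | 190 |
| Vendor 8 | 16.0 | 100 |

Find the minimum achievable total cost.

5840

Cheapest first:
Vendor E (2.0): use full 150 — 590 nurse-hours to go.
Vendor G at 5.0: take all 130 nurse-hours — 460 still needed.
Vendor J at 6.0: take all 250 nurse-hours — 210 still needed.
Take 50 from Vendor P at 7.0 — need 160 more.
Vendor 8 (16.0): use full 100 — 60 nurse-hours to go.
Vendor 3 at 24.0: take 60 of its 190 — requirement met.
Cost = 150×2.0 + 130×5.0 + 250×6.0 + 50×7.0 + 100×16.0 + 60×24.0 = 5840.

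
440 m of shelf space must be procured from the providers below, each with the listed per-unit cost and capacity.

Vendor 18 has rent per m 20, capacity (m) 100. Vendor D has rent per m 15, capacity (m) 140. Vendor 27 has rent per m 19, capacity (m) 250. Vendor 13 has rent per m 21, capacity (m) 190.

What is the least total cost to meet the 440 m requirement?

7850

Use providers in increasing cost order.
Vendor D at 15: take all 140 m → 300 still needed.
Vendor 27 (19): use full 250 → 50 m to go.
Vendor 18 at 20: take 50 of its 100 → requirement met.
Vendor 13: unused.
Cost = 140×15 + 250×19 + 50×20 = 7850.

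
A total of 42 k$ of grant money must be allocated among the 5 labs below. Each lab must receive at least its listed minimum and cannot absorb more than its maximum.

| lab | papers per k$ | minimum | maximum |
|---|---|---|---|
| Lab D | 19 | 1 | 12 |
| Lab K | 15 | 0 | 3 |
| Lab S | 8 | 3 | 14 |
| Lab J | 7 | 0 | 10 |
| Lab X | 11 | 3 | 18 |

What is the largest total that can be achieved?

543

Meeting every minimum uses 1+0+3+0+3 = 7 k$, leaving 35.
Highest papers per k$ first: Lab D 19 > Lab K 15 > Lab X 11 > Lab S 8 > Lab J 7.
Give Lab D 11 more to hit its cap of 12 — 24 left.
Give Lab K 3 more to hit its cap of 3 — 21 left.
Give Lab X 15 more to hit its cap of 18 — 6 left.
Only 6 left; Lab S takes them to reach 9.
Total = 19×12 + 15×3 + 8×9 + 11×18 = 543.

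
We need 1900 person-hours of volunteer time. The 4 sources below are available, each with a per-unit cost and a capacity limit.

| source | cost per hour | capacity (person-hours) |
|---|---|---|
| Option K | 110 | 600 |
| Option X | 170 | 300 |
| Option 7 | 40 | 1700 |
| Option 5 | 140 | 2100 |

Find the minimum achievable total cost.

Fill from the cheapest source first.
Option 7 (40): use full 1700 → 200 person-hours to go.
Take 200 from Option K at 110 to finish.
Option 5, Option X: unused.
Cost = 1700×40 + 200×110 = 90000.

90000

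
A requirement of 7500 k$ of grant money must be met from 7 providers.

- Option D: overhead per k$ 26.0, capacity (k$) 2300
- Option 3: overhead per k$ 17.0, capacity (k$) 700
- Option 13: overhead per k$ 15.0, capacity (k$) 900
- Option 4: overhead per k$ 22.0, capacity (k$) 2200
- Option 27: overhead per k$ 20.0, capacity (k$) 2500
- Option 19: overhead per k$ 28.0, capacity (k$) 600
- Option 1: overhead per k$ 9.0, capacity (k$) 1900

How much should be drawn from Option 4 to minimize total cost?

Use providers in increasing cost order.
Option 1 (9.0): use full 1900 → 5600 k$ to go.
Option 13 at 15.0: take all 900 k$ → 4700 still needed.
Option 3 at 17.0: take all 700 k$ → 4000 still needed.
Take 2500 from Option 27 at 20.0 → need 1500 more.
Take 1500 from Option 4 at 22.0 to finish.
Option D, Option 19: unused.

1500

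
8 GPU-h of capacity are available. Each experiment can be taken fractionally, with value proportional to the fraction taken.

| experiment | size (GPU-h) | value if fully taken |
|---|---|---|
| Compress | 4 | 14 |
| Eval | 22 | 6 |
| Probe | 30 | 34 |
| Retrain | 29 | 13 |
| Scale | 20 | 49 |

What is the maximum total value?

Rank by value-to-size ratio: Compress 14/4≈3.5, Scale 49/20≈2.45, Probe 34/30≈1.13, Retrain 13/29≈0.448, Eval 6/22≈0.273.
Compress: take in full, 4 GPU-h for value 14 — 4 left.
Fill the last 4 GPU-h with part of Scale: 4/20 of it earns 9.8.
Total value = 23.8.

23.8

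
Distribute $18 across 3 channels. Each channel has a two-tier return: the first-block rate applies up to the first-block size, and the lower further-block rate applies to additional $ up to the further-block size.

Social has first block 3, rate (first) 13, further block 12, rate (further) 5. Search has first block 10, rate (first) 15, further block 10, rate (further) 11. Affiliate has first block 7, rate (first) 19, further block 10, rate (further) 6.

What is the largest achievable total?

296

Treat each block as its own option and order by rate: Affiliate/T1 19 > Search/T1 15 > Social/T1 13 > Search/T2 11 > Affiliate/T2 6 > Social/T2 5.
Fill Affiliate T1 block (7 at 19) — 11 left.
Fill Search T1 block (10 at 15) — 1 left.
Social/T1: +1 of 3 at 13; pool empty.
Total = 19×7 + 15×10 + 13×1 = 296.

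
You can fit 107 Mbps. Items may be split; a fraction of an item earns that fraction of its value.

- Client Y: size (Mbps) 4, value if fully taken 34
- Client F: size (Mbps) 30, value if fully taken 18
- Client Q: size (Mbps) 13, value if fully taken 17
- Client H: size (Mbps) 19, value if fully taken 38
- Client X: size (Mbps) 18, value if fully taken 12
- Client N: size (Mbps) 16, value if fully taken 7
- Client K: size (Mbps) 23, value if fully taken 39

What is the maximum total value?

158

Rank by value-to-size ratio: Client Y 34/4≈8.5, Client H 38/19≈2, Client K 39/23≈1.7, Client Q 17/13≈1.31, Client X 12/18≈0.667, Client F 18/30≈0.6, Client N 7/16≈0.438.
Take all of Client Y (4 Mbps, value 34) → 103 Mbps left.
All 19 Mbps of Client H fit (value 38) → 84 remain.
Take all of Client K (23 Mbps, value 39) → 61 Mbps left.
All 13 Mbps of Client Q fit (value 17) → 48 remain.
Client X: take in full, 18 Mbps for value 12 → 30 left.
Client F: take in full, 30 Mbps for value 18 → 0 left.
Total value = 158.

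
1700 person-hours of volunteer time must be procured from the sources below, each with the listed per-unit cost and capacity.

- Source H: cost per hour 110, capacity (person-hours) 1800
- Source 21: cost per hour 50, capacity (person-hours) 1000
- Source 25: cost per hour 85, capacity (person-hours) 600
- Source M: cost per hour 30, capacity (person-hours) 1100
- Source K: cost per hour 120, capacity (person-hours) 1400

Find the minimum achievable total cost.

Use sources in increasing cost order.
Take 1100 from Source M at 30 ; need 600 more.
Source 21 at 50: take 600 of its 1000 ; requirement met.
Source 25, Source H, Source K: unused.
Cost = 1100×30 + 600×50 = 63000.

63000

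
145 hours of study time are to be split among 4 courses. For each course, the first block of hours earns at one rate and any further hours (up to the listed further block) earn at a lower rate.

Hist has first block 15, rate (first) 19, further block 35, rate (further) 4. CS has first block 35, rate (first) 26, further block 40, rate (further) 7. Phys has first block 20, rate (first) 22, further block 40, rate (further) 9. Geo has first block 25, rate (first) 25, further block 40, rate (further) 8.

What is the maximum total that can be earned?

Rank every tier by rate: CS/first 26 > Geo/first 25 > Phys/first 22 > Hist/first 19 > Phys/second 9 > Geo/second 8 > CS/second 7 > Hist/second 4.
CS/first (26): +35 ; 110 left.
Fill Geo first block (25 at 25) ; 85 left.
Fill Phys first block (20 at 22) ; 65 left.
Hist first at 19: fill all 15 ; 50 left.
Fill Phys second block (40 at 9) ; 10 left.
10 remain; put them into Geo second at 8.
Total = 26×35 + 25×25 + 22×20 + 19×15 + 9×40 + 8×10 = 2700.

2700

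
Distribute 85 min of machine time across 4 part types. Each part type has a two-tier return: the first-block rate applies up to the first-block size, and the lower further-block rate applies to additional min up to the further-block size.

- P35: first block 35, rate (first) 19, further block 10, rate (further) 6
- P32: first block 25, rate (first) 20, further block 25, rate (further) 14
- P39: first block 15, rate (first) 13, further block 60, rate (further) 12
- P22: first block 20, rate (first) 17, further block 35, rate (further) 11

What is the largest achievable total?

Treat each block as its own option and order by rate: P32/T1 20 > P35/T1 19 > P22/T1 17 > P32/T2 14 > P39/T1 13 > P39/T2 12 > P22/T2 11 > P35/T2 6.
P32 T1 at 20: fill all 25 ; 60 left.
P35/T1 (19): +35 ; 25 left.
Fill P22 T1 block (20 at 17) ; 5 left.
P32/T2: +5 of 25 at 14; pool empty.
Total = 20×25 + 19×35 + 17×20 + 14×5 = 1575.

1575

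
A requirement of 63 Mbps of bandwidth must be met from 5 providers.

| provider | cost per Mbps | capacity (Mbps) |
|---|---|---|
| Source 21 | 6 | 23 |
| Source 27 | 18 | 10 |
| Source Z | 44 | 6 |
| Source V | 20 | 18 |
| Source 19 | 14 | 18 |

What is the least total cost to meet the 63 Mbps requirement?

Fill from the cheapest provider first.
Source 21 at 6: take all 23 Mbps — 40 still needed.
Source 19 (14): use full 18 — 22 Mbps to go.
Source 27 at 18: take all 10 Mbps — 12 still needed.
Source V (20): take the remaining 12 — done.
Source Z: unused.
Cost = 23×6 + 18×14 + 10×18 + 12×20 = 810.

810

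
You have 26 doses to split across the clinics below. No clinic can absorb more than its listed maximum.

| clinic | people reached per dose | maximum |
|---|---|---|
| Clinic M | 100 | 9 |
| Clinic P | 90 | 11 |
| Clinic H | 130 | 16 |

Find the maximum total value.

Highest people reached per dose first: Clinic H 130 > Clinic M 100 > Clinic P 90.
Clinic H: +16 to 16 (cap) → 10 left.
Give Clinic M 9 to hit its cap of 9 → 1 left.
Clinic P: +1 (room for 11) → 1. Pool exhausted.
Total = 100×9 + 90×1 + 130×16 = 3070.

3070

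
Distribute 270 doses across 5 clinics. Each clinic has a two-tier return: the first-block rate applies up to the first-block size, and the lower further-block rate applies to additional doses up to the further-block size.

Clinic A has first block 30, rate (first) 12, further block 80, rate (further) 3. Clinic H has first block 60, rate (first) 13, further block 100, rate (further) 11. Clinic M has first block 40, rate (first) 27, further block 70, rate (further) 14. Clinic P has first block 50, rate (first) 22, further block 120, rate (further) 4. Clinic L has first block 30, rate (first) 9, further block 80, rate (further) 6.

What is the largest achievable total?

4520

Treat each block as its own option and order by rate: Clinic M/first 27 > Clinic P/first 22 > Clinic M/second 14 > Clinic H/first 13 > Clinic A/first 12 > Clinic H/second 11 > Clinic L/first 9 > Clinic L/second 6 > Clinic P/second 4 > Clinic A/second 3.
Clinic M/first (27): +40 — 230 left.
Fill Clinic P first block (50 at 22) — 180 left.
Clinic M/second (14): +70 — 110 left.
Clinic H first at 13: fill all 60 — 50 left.
Clinic A/first (12): +30 — 20 left.
20 remain; put them into Clinic H second at 11.
Total = 27×40 + 22×50 + 14×70 + 13×60 + 12×30 + 11×20 = 4520.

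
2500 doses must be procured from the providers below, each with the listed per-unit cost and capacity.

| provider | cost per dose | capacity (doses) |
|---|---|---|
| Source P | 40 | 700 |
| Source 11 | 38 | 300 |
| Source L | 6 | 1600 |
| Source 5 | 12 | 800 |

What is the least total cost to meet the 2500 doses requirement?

23000

Fill from the cheapest provider first.
Source L (6): use full 1600 ; 900 doses to go.
Take 800 from Source 5 at 12 ; need 100 more.
Take 100 from Source 11 at 38 to finish.
Source P: unused.
Cost = 1600×6 + 800×12 + 100×38 = 23000.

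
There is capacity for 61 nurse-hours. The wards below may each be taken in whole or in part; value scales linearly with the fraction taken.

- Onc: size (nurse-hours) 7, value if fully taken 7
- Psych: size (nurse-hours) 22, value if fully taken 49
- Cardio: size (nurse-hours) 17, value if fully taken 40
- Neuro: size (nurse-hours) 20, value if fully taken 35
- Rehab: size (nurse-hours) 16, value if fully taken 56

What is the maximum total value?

155.5

Best value per unit of size first: Rehab 56/16≈3.5, Cardio 40/17≈2.35, Psych 49/22≈2.23, Neuro 35/20≈1.75, Onc 7/7≈1.
Rehab: take in full, 16 nurse-hours for value 56 — 45 left.
Cardio: take in full, 17 nurse-hours for value 40 — 28 left.
Take all of Psych (22 nurse-hours, value 49) — 6 nurse-hours left.
Fill the last 6 nurse-hours with part of Neuro: 6/20 of it earns 10.5.
Total value = 155.5.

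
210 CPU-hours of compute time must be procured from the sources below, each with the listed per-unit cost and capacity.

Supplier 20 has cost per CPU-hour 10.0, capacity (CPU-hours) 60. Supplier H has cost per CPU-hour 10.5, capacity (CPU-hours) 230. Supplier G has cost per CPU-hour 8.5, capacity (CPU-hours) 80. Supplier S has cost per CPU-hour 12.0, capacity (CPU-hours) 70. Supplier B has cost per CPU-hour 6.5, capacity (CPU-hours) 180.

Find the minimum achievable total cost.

Cheapest first:
Supplier B at 6.5: take all 180 CPU-hours — 30 still needed.
Supplier G at 8.5: take 30 of its 80 — requirement met.
Supplier 20, Supplier H, Supplier S: unused.
Cost = 180×6.5 + 30×8.5 = 1425.

1425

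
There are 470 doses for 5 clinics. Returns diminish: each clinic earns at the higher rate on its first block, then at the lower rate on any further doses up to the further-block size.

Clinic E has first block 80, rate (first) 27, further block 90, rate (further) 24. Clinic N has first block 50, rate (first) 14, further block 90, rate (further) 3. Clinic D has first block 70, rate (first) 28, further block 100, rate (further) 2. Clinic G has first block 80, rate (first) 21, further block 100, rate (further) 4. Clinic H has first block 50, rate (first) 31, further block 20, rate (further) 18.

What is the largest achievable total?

10690

Rank every tier by rate: Clinic H/tier1 31 > Clinic D/tier1 28 > Clinic E/tier1 27 > Clinic E/tier2 24 > Clinic G/tier1 21 > Clinic H/tier2 18 > Clinic N/tier1 14 > Clinic G/tier2 4 > Clinic N/tier2 3 > Clinic D/tier2 2.
Clinic H/tier1 (31): +50 — 420 left.
Clinic D tier1 at 28: fill all 70 — 350 left.
Clinic E tier1 at 27: fill all 80 — 270 left.
Clinic E/tier2 (24): +90 — 180 left.
Clinic G tier1 at 21: fill all 80 — 100 left.
Clinic H tier2 at 18: fill all 20 — 80 left.
Fill Clinic N tier1 block (50 at 14) — 30 left.
Clinic G/tier2: +30 of 100 at 4; pool empty.
Total = 31×50 + 28×70 + 27×80 + 24×90 + 21×80 + 18×20 + 14×50 + 4×30 = 10690.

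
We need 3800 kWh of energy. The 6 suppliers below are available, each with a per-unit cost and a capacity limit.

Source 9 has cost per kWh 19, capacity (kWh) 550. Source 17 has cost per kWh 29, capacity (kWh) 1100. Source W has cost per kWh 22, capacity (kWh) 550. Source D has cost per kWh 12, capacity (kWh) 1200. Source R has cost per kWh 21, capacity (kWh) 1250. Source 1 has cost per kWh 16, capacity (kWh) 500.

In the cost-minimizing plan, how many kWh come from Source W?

300

Cheapest first:
Source D at 12: take all 1200 kWh ; 2600 still needed.
Take 500 from Source 1 at 16 ; need 2100 more.
Source 9 at 19: take all 550 kWh ; 1550 still needed.
Source R at 21: take all 1250 kWh ; 300 still needed.
Take 300 from Source W at 22 to finish.
Source 17: unused.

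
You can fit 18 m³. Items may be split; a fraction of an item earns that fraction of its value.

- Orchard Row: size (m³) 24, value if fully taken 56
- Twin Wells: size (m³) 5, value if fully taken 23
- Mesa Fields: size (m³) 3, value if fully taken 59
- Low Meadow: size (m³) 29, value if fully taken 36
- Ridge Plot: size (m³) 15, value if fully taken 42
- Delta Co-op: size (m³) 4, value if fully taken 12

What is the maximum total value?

110.8

Best value per unit of size first: Mesa Fields 59/3≈19.7, Twin Wells 23/5≈4.6, Delta Co-op 12/4≈3, Ridge Plot 42/15≈2.8, Orchard Row 56/24≈2.33, Low Meadow 36/29≈1.24.
Mesa Fields: take in full, 3 m³ for value 59 ; 15 left.
Take all of Twin Wells (5 m³, value 23) ; 10 m³ left.
Delta Co-op: take in full, 4 m³ for value 12 ; 6 left.
Only 6 m³ remain; take 6/15 of Ridge Plot for value 42×6/15 = 16.8.
Total value = 110.8.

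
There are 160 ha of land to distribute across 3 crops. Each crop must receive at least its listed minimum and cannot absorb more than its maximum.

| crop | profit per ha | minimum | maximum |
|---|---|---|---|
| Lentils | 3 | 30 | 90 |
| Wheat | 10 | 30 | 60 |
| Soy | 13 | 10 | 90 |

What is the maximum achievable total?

1660

Meeting every minimum uses 30+30+10 = 70 ha, leaving 90.
Rank by profit per ha: Soy 13 > Wheat 10 > Lentils 3.
Soy takes 80 more to reach its cap of 90 ; 10 left.
Only 10 left; Wheat takes them to reach 40.
Total = 3×30 + 10×40 + 13×90 = 1660.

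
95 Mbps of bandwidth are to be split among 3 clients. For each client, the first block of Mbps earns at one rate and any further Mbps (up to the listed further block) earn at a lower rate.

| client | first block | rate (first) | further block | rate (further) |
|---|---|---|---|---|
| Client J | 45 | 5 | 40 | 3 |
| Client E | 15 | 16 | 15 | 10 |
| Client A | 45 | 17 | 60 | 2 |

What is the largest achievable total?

Order all 6 blocks by rate: Client A/tier1 17 > Client E/tier1 16 > Client E/tier2 10 > Client J/tier1 5 > Client J/tier2 3 > Client A/tier2 2.
Client A tier1 at 17: fill all 45 → 50 left.
Client E tier1 at 16: fill all 15 → 35 left.
Client E tier2 at 10: fill all 15 → 20 left.
Client J tier1 at 5: only 20 left, fill 20.
Total = 17×45 + 16×15 + 10×15 + 5×20 = 1255.

1255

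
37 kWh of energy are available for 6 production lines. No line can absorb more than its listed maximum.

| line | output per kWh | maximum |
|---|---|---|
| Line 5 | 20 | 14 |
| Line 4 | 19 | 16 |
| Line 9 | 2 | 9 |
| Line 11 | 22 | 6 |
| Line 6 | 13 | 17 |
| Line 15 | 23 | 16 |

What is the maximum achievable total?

Rank by output per kWh: Line 15 23 > Line 11 22 > Line 5 20 > Line 4 19 > Line 6 13 > Line 9 2.
Give Line 15 16 to hit its cap of 16 ; 21 left.
Line 11: +6 to 6 (cap) ; 15 left.
Line 5 takes 14 to reach its cap of 14 ; 1 left.
Line 4: +1 (room for 16) → 1. Pool exhausted.
Total = 20×14 + 19×1 + 22×6 + 23×16 = 799.

799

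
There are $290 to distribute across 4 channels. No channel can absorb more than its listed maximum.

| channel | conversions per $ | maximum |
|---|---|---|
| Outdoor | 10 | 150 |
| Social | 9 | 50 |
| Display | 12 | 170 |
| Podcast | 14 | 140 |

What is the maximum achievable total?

Highest conversions per $ first: Podcast 14 > Display 12 > Outdoor 10 > Social 9.
Podcast: +140 to 140 (cap) → 150 left.
Display: +150 (room for 170) → 150. Pool exhausted.
Total = 12×150 + 14×140 = 3760.

3760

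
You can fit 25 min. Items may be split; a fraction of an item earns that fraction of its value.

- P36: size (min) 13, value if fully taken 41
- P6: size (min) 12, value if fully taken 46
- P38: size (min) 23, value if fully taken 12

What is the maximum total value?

Best value per unit of size first: P6 46/12≈3.83, P36 41/13≈3.15, P38 12/23≈0.522.
All 12 min of P6 fit (value 46) → 13 remain.
Take all of P36 (13 min, value 41) → 0 min left.
Total value = 87.

87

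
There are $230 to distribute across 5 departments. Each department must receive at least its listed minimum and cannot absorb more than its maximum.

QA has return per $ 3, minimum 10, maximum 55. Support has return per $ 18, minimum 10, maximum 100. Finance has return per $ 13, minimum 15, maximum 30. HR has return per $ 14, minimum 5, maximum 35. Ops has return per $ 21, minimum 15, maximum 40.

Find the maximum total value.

Meeting every minimum uses 10+10+15+5+15 = 55 $, leaving 175.
Highest return per $ first: Ops 21 > Support 18 > HR 14 > Finance 13 > QA 3.
Give Ops 25 more to hit its cap of 40 → 150 left.
Support: +90 to 100 (cap) → 60 left.
HR takes 30 more to reach its cap of 35 → 30 left.
Finance: +15 to 30 (cap) → 15 left.
QA has room for 45 more but only 15 remain, so it gets 25.
Total = 3×25 + 18×100 + 13×30 + 14×35 + 21×40 = 3595.

3595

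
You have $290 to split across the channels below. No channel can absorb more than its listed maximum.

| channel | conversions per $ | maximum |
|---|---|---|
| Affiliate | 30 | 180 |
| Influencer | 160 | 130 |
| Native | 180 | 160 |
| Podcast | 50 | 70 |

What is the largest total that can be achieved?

Rank by conversions per $: Native 180 > Influencer 160 > Podcast 50 > Affiliate 30.
Give Native 160 to hit its cap of 160 → 130 left.
Influencer: +130 to 130 (cap) → 0 left.
Total = 160×130 + 180×160 = 49600.

49600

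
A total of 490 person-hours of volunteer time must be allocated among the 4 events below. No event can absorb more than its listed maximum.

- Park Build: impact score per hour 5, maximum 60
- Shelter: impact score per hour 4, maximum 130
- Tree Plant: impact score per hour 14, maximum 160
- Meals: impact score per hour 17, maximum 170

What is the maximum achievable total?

5830

Order the events by impact score per hour: Meals 17 > Tree Plant 14 > Park Build 5 > Shelter 4.
Meals takes 170 to reach its cap of 170 — 320 left.
Tree Plant takes 160 to reach its cap of 160 — 160 left.
Park Build takes 60 to reach its cap of 60 — 100 left.
Only 100 left; Shelter takes them to reach 100.
Total = 5×60 + 4×100 + 14×160 + 17×170 = 5830.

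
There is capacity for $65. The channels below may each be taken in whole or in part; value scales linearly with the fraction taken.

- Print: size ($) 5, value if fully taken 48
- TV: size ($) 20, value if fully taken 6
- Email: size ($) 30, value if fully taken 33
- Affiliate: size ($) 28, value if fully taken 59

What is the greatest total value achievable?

140.6

Rank by value-to-size ratio: Print 48/5≈9.6, Affiliate 59/28≈2.11, Email 33/30≈1.1, TV 6/20≈0.3.
Print: take in full, 5 $ for value 48 ; 60 left.
Affiliate: take in full, 28 $ for value 59 ; 32 left.
All 30 $ of Email fit (value 33) ; 2 remain.
Only 2 $ remain; take 2/20 of TV for value 6×2/20 = 0.6.
Total value = 140.6.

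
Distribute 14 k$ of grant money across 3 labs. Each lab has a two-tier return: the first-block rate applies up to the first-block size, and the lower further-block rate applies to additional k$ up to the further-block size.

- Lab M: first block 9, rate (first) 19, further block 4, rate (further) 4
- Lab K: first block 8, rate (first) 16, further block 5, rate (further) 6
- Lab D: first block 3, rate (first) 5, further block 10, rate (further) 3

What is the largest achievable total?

251

Order all 6 blocks by rate: Lab M/first 19 > Lab K/first 16 > Lab K/second 6 > Lab D/first 5 > Lab M/second 4 > Lab D/second 3.
Lab M/first (19): +9 ; 5 left.
Lab K/first: +5 of 8 at 16; pool empty.
Total = 19×9 + 16×5 = 251.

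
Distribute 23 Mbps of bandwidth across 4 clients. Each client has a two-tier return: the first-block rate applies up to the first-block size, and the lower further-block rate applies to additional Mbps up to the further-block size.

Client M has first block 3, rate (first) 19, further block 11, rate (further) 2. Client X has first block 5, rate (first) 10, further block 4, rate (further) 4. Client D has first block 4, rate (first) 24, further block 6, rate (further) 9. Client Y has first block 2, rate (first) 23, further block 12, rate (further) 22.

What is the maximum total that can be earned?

483

Rank every tier by rate: Client D/first 24 > Client Y/first 23 > Client Y/second 22 > Client M/first 19 > Client X/first 10 > Client D/second 9 > Client X/second 4 > Client M/second 2.
Fill Client D first block (4 at 24) — 19 left.
Client Y first at 23: fill all 2 — 17 left.
Fill Client Y second block (12 at 22) — 5 left.
Client M/first (19): +3 — 2 left.
Client X/first: +2 of 5 at 10; pool empty.
Total = 24×4 + 23×2 + 22×12 + 19×3 + 10×2 = 483.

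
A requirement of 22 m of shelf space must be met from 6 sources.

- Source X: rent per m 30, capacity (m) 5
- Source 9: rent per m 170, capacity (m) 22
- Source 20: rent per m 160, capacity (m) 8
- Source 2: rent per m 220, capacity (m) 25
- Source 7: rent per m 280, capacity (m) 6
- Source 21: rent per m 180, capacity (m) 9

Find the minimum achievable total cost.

Use sources in increasing cost order.
Take 5 from Source X at 30 ; need 17 more.
Source 20 (160): use full 8 ; 9 m to go.
Source 9 at 170: take 9 of its 22 ; requirement met.
Source 21, Source 2, Source 7: unused.
Cost = 5×30 + 8×160 + 9×170 = 2960.

2960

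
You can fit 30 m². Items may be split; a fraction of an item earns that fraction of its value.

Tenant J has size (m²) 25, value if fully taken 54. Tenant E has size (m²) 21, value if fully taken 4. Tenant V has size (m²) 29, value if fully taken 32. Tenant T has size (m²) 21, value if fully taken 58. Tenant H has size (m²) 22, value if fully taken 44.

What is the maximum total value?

Rank by value-to-size ratio: Tenant T 58/21≈2.76, Tenant J 54/25≈2.16, Tenant H 44/22≈2, Tenant V 32/29≈1.1, Tenant E 4/21≈0.19.
Take all of Tenant T (21 m², value 58) — 9 m² left.
9 m² left: a 9/25 share of Tenant J gives 54×9/25 = 19.44.
Total value = 77.44.

77.44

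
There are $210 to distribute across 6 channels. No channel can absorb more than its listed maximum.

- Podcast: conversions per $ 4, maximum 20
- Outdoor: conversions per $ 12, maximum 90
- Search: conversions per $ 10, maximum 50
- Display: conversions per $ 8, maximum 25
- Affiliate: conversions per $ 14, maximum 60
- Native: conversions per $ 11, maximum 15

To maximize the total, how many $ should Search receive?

Highest conversions per $ first: Affiliate 14 > Outdoor 12 > Native 11 > Search 10 > Display 8 > Podcast 4.
Affiliate: +60 to 60 (cap) → 150 left.
Outdoor takes 90 to reach its cap of 90 → 60 left.
Native: +15 to 15 (cap) → 45 left.
Only 45 left; Search takes them to reach 45.

45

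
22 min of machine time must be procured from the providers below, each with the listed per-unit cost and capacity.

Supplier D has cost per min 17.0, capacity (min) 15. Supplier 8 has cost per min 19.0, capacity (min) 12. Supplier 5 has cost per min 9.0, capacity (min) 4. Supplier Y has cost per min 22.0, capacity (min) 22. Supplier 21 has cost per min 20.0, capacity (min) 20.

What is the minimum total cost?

Fill from the cheapest provider first.
Supplier 5 (9.0): use full 4 → 18 min to go.
Supplier D (17.0): use full 15 → 3 min to go.
Supplier 8 (19.0): take the remaining 3 → done.
Supplier 21, Supplier Y: unused.
Cost = 4×9.0 + 15×17.0 + 3×19.0 = 348.

348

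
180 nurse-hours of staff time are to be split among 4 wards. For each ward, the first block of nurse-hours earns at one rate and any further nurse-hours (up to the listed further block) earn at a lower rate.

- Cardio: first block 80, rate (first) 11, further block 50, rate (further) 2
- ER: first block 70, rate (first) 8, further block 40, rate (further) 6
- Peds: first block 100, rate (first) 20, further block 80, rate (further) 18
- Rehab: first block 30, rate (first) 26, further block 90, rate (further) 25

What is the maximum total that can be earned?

Rank every tier by rate: Rehab/tier1 26 > Rehab/tier2 25 > Peds/tier1 20 > Peds/tier2 18 > Cardio/tier1 11 > ER/tier1 8 > ER/tier2 6 > Cardio/tier2 2.
Fill Rehab tier1 block (30 at 26) → 150 left.
Fill Rehab tier2 block (90 at 25) → 60 left.
60 remain; put them into Peds tier1 at 20.
Total = 26×30 + 25×90 + 20×60 = 4230.

4230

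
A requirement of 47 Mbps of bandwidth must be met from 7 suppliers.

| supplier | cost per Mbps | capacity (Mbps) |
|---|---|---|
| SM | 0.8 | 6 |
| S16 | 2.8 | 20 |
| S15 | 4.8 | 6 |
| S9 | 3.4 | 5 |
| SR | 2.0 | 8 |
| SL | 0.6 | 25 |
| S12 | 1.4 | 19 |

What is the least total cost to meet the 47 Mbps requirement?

Fill from the cheapest supplier first.
SL at 0.6: take all 25 Mbps → 22 still needed.
SM at 0.8: take all 6 Mbps → 16 still needed.
Take 16 from S12 at 1.4 to finish.
SR, S16, S9, S15: unused.
Cost = 25×0.6 + 6×0.8 + 16×1.4 = 42.2.

42.2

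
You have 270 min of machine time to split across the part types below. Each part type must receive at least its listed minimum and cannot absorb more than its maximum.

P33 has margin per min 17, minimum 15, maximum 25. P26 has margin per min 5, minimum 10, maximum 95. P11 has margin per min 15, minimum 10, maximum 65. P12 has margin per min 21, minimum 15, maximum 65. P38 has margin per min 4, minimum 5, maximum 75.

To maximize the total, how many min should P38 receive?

20

Meeting every minimum uses 15+10+10+15+5 = 55 min, leaving 215.
Rank by margin per min: P12 21 > P33 17 > P11 15 > P26 5 > P38 4.
P12 takes 50 more to reach its cap of 65 — 165 left.
P33: +10 to 25 (cap) — 155 left.
Give P11 55 more to hit its cap of 65 — 100 left.
Give P26 85 more to hit its cap of 95 — 15 left.
Only 15 left; P38 takes them to reach 20.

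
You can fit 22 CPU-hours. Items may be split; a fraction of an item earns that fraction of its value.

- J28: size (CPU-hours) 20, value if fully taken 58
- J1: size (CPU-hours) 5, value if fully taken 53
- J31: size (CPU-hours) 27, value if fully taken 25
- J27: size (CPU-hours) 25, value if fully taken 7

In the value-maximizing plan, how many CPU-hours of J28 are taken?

Rank by value-to-size ratio: J1 53/5≈10.6, J28 58/20≈2.9, J31 25/27≈0.926, J27 7/25≈0.28.
All 5 CPU-hours of J1 fit (value 53) → 17 remain.
Fill the last 17 CPU-hours with part of J28: 17/20 of it earns 49.3.

17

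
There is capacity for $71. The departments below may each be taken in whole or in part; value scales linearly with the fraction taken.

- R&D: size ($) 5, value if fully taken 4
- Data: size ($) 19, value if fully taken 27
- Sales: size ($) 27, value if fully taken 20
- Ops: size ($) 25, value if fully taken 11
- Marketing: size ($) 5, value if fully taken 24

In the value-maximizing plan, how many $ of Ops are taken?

Sort by value density: Marketing 24/5≈4.8, Data 27/19≈1.42, R&D 4/5≈0.8, Sales 20/27≈0.741, Ops 11/25≈0.44.
Take all of Marketing (5 $, value 24) ; 66 $ left.
All 19 $ of Data fit (value 27) ; 47 remain.
Take all of R&D (5 $, value 4) ; 42 $ left.
All 27 $ of Sales fit (value 20) ; 15 remain.
Only 15 $ remain; take 15/25 of Ops for value 11×15/25 = 6.6.

15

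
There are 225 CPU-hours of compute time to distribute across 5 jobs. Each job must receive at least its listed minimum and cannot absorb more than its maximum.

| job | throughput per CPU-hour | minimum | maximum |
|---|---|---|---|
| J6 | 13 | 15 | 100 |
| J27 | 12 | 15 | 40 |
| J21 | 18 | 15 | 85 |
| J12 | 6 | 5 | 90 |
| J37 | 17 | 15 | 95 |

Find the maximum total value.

3680

Meeting every minimum uses 15+15+15+5+15 = 65 CPU-hours, leaving 160.
Highest throughput per CPU-hour first: J21 18 > J37 17 > J6 13 > J27 12 > J12 6.
Give J21 70 more to hit its cap of 85 → 90 left.
J37 takes 80 more to reach its cap of 95 → 10 left.
J6 has room for 85 more but only 10 remain, so it gets 25.
Total = 13×25 + 12×15 + 18×85 + 6×5 + 17×95 = 3680.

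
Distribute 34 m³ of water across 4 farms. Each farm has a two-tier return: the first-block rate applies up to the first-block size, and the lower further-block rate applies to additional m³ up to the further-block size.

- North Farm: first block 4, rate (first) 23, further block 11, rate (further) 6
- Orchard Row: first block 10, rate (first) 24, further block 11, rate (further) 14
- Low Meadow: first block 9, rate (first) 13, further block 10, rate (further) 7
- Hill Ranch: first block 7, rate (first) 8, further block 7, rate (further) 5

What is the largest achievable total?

Treat each block as its own option and order by rate: Orchard Row/tier1 24 > North Farm/tier1 23 > Orchard Row/tier2 14 > Low Meadow/tier1 13 > Hill Ranch/tier1 8 > Low Meadow/tier2 7 > North Farm/tier2 6 > Hill Ranch/tier2 5.
Orchard Row/tier1 (24): +10 → 24 left.
North Farm tier1 at 23: fill all 4 → 20 left.
Orchard Row tier2 at 14: fill all 11 → 9 left.
Fill Low Meadow tier1 block (9 at 13) → 0 left.
Total = 24×10 + 23×4 + 14×11 + 13×9 = 603.

603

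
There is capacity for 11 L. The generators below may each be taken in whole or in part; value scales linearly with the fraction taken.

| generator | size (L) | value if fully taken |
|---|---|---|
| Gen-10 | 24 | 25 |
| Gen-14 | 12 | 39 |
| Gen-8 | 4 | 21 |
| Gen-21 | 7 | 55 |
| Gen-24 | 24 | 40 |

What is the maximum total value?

Best value per unit of size first: Gen-21 55/7≈7.86, Gen-8 21/4≈5.25, Gen-14 39/12≈3.25, Gen-24 40/24≈1.67, Gen-10 25/24≈1.04.
All 7 L of Gen-21 fit (value 55) ; 4 remain.
All 4 L of Gen-8 fit (value 21) ; 0 remain.
Total value = 76.

76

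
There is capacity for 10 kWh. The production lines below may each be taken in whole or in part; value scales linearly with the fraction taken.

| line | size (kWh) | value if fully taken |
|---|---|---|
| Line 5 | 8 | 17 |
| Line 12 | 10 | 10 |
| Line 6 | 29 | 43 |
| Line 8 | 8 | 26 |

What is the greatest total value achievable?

30.25

Rank by value-to-size ratio: Line 8 26/8≈3.25, Line 5 17/8≈2.12, Line 6 43/29≈1.48, Line 12 10/10≈1.
Line 8: take in full, 8 kWh for value 26 — 2 left.
Fill the last 2 kWh with part of Line 5: 2/8 of it earns 4.25.
Total value = 30.25.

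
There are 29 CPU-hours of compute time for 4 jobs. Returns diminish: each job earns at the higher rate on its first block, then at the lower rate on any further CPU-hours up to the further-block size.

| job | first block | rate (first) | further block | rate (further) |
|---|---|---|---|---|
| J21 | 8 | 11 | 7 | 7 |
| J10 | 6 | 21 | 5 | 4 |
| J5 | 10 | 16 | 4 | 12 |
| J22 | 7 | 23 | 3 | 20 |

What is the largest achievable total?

Rank every tier by rate: J22/first 23 > J10/first 21 > J22/second 20 > J5/first 16 > J5/second 12 > J21/first 11 > J21/second 7 > J10/second 4.
Fill J22 first block (7 at 23) → 22 left.
J10 first at 21: fill all 6 → 16 left.
J22/second (20): +3 → 13 left.
Fill J5 first block (10 at 16) → 3 left.
J5/second: +3 of 4 at 12; pool empty.
Total = 23×7 + 21×6 + 20×3 + 16×10 + 12×3 = 543.

543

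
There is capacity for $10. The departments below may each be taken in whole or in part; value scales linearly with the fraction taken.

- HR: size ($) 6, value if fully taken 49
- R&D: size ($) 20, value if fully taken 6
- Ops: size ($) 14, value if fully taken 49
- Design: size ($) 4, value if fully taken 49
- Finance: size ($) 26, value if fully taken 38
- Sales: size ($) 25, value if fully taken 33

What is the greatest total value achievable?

Best value per unit of size first: Design 49/4≈12.2, HR 49/6≈8.17, Ops 49/14≈3.5, Finance 38/26≈1.46, Sales 33/25≈1.32, R&D 6/20≈0.3.
Design: take in full, 4 $ for value 49 — 6 left.
HR: take in full, 6 $ for value 49 — 0 left.
Total value = 98.

98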